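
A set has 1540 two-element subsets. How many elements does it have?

56

n(n−1)/2 = 1540 ⇒ n(n−1) = 3080. Since 56·55 = 3080, n = 56.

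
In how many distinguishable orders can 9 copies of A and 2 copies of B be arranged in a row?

55

Choose positions for the A's: C(11,9) = 55.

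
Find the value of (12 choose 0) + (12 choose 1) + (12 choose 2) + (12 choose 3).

299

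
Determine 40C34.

3838380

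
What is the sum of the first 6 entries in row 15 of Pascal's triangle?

4944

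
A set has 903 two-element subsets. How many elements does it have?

43

n(n−1)/2 = 903 ⇒ n(n−1) = 1806. Since 43·42 = 1806, n = 43.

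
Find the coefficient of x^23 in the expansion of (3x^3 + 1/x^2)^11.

1082565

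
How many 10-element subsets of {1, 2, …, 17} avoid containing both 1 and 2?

All 10-subsets: C(17,10) = 19448. Those containing both fixed elements: C(15,8) = 6435.
19448 − 6435 = 13013.

13013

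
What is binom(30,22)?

C(30,22) = C(30,8) by symmetry.
C(30,8) = (30·29·28·27·26·25·24·23) / 8! = 235989936000 / 40320 = 5852925.

5852925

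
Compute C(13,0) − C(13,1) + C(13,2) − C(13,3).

The partial alternating sum Σ_{k=0}^{3} (−1)^k C(13,k) = (−1)^3 C(12,3) = -220.

-220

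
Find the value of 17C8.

24310

C(17,8) = (17·16·15·14·13·12·11·10) / 8! = 980179200 / 40320 = 24310.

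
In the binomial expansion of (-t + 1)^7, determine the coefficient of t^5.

The general term is C(7,j)·(-t)^j·(1)^(7-j); the t^5 term has j = 5.
C(7,5) = 21.
Coefficient = C(7,5) · (-1)^5 = 21 · (-1) = -21.

-21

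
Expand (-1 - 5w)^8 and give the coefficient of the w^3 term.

The general term is C(8,j)·(-1)^j·(-5w)^(8-j); the w^3 term has j = 5.
C(8,5) = 56.
Coefficient = C(8,5) · (-1)^5 · (-5)^3 = 56 · (-1) · (-125) = 7000.

7000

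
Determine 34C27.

5379616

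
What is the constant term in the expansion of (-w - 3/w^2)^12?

40095

General term: C(12,j)·(-w)^j·(-3/w^2)^(12-j), with w-exponent 1j − 2(12−j) = 3j − 24.
Set 3j − 24 = 0: j = 8.
C(12,8) = 495; (-1)^8 = 1; (-3)^4 = 81.
Coefficient = 495 · 1 · 81 = 40095.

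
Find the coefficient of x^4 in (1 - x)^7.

The general term is C(7,j)·(1)^j·(-x)^(7-j); the x^4 term has j = 3.
C(7,3) = 35.
Coefficient = C(7,3) = 35.

35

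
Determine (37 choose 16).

C(37,16) = (37·36·35·34·33·32·31·30·29·28·27·26·25·24·23·22) / 16! = 269397128065642536960000 / 20922789888000 = 12875774670.

12875774670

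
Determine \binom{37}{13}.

C(37,13) = (37·36·35·34·33·32·31·30·29·28·27·26·25) / 13! = 22183557976419840000 / 6227020800 = 3562467300.

3562467300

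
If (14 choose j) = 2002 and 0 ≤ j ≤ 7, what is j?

5

C(14,j) increases on 0 ≤ j ≤ 7. C(14,4) = 1001 and C(14,5) = 2002, so j = 5.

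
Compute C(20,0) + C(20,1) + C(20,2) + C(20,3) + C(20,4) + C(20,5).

1 + 20 + 190 + 1140 + 4845 + 15504 = 21700.

21700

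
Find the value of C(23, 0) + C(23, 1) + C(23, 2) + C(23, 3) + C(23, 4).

1 + 23 + 253 + 1771 + 8855 = 10903.

10903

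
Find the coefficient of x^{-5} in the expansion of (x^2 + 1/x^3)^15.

General term: C(15,j)·(x^2)^j·(1/x^3)^(15-j), with x-exponent 2j − 3(15−j) = 5j − 45.
Set 5j − 45 = -5: j = 8.
C(15,8) = 6435; 1^8 = 1; 1^7 = 1.
Coefficient = 6435 · 1 · 1 = 6435.

6435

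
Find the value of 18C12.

C(18,12) = C(18,6) by symmetry.
C(18,6) = (18·17·16·15·14·13) / 6! = 13366080 / 720 = 18564.

18564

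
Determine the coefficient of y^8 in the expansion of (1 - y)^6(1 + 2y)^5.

Coefficient of y^8 = Σ_{j} C(6,j)·(-1)^j·C(5,8-j)·2^(8-j) for j from 3 to 6.
= (-640) + 1200 + (-480) + 40 = 120.

120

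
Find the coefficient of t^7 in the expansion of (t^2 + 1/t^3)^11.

165

General term: C(11,j)·(t^2)^j·(1/t^3)^(11-j), with t-exponent 2j − 3(11−j) = 5j − 33.
Set 5j − 33 = 7: j = 8.
C(11,8) = 165; 1^8 = 1; 1^3 = 1.
Coefficient = 165 · 1 · 1 = 165.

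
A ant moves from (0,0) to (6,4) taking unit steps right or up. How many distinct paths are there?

210

Each path is a sequence of 10 steps with 6 rights: C(10,6) = 210.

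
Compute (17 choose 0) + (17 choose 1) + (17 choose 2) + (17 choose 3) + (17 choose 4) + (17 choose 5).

9402

1 + 17 + 136 + 680 + 2380 + 6188 = 9402.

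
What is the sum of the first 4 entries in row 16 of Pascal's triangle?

1 + 16 + 120 + 560 = 697.

697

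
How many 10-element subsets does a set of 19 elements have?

C(19,10) = C(19,9) by symmetry.
C(19,9) = (19·18·17·16·15·14·13·12·11) / 9! = 33522128640 / 362880 = 92378.

92378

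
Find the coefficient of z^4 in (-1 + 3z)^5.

The general term is C(5,j)·(-1)^j·(3z)^(5-j); the z^4 term has j = 1.
C(5,1) = 5.
Coefficient = C(5,1) · (-1)^1 · 3^4 = 5 · (-1) · 81 = -405.

-405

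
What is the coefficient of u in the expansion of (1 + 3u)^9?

27

The general term is C(9,j)·(1)^j·(3u)^(9-j); the u^1 term has j = 8.
C(9,8) = 9.
Coefficient = C(9,8) · 3^1 = 9 · 3 = 27.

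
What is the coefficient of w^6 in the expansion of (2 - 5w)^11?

231000000

The general term is C(11,j)·(2)^j·(-5w)^(11-j); the w^6 term has j = 5.
C(11,5) = 462.
Coefficient = C(11,5) · 2^5 · (-5)^6 = 462 · 32 · 15625 = 231000000.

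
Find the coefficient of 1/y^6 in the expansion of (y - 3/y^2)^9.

General term: C(9,j)·(y)^j·(-3/y^2)^(9-j), with y-exponent 1j − 2(9−j) = 3j − 18.
Set 3j − 18 = -6: j = 4.
C(9,4) = 126; 1^4 = 1; (-3)^5 = -243.
Coefficient = 126 · 1 · (-243) = -30618.

-30618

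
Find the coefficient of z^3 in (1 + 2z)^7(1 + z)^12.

Coefficient of z^3 = Σ_{j} C(7,j)·2^j·C(12,3-j)·1^(3-j) for j from 0 to 3.
= 220 + 924 + 1008 + 280 = 2432.

2432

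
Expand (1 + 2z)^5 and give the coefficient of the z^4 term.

The general term is C(5,j)·(1)^j·(2z)^(5-j); the z^4 term has j = 1.
C(5,1) = 5.
Coefficient = C(5,1) · 2^4 = 5 · 16 = 80.

80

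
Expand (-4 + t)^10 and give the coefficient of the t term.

The general term is C(10,j)·(-4)^j·(t)^(10-j); the t^1 term has j = 9.
C(10,9) = 10.
Coefficient = C(10,9) · (-4)^9 = 10 · (-262144) = -2621440.

-2621440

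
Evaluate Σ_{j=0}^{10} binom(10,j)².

184756

Σ C(10,j)² is the coefficient of x^10 in (1+x)^10(1+x)^10 = (1+x)^20, i.e. C(20,10) = 184756.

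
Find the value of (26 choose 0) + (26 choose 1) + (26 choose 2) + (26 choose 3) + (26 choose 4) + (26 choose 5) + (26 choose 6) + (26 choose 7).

1 + 26 + 325 + 2600 + 14950 + 65780 + 230230 + 657800 = 971712.

971712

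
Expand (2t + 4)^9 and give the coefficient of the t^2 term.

2359296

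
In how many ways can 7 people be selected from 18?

31824

This is C(18,7) = 31824.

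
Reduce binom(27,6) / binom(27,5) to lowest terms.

C(n,k+1)/C(n,k) = (n−k)/(k+1) = (27−5)/(5+1) = 22/6 = 11/3.

11/3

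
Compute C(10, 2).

45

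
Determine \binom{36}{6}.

1947792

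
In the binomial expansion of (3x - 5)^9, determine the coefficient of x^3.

The general term is C(9,j)·(3x)^j·(-5)^(9-j); the x^3 term has j = 3.
C(9,3) = 84.
Coefficient = C(9,3) · 3^3 · (-5)^6 = 84 · 27 · 15625 = 35437500.

35437500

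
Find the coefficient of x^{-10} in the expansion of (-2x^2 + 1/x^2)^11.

General term: C(11,j)·(-2x^2)^j·(1/x^2)^(11-j), with x-exponent 2j − 2(11−j) = 4j − 22.
Set 4j − 22 = -10: j = 3.
C(11,3) = 165; (-2)^3 = -8; 1^8 = 1.
Coefficient = 165 · (-8) · 1 = -1320.

-1320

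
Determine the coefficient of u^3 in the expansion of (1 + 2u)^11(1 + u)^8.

Coefficient of u^3 = Σ_{j} C(11,j)·2^j·C(8,3-j)·1^(3-j) for j from 0 to 3.
= 56 + 616 + 1760 + 1320 = 3752.

3752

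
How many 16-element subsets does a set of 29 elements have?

C(29,16) = C(29,13) by symmetry.
C(29,13) = (29·28·27·26·25·24·23·22·21·20·19·18·17) / 13! = 422590010274432000 / 6227020800 = 67863915.

67863915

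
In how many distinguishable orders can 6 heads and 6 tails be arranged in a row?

924

Choose positions for the heads: C(12,6) = 924.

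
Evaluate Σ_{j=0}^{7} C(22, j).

280600

1 + 22 + 231 + 1540 + 7315 + 26334 + 74613 + 170544 = 280600.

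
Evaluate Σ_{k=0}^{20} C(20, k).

Setting x = 1 in (1+x)^20 gives Σ C(20,k) = 2^20 = 1048576.

1048576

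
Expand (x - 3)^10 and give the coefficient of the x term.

-196830

The general term is C(10,j)·(x)^j·(-3)^(10-j); the x^1 term has j = 1.
C(10,1) = 10.
Coefficient = C(10,1) · (-3)^9 = 10 · (-19683) = -196830.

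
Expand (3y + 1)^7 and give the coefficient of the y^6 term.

5103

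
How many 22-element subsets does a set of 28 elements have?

376740

C(28,22) = C(28,6) by symmetry.
C(28,6) = (28·27·26·25·24·23) / 6! = 271252800 / 720 = 376740.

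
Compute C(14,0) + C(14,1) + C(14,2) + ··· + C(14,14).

Setting x = 1 in (1+x)^14 gives Σ C(14,r) = 2^14 = 16384.

16384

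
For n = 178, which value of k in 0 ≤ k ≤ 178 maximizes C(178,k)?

89

C(178,k) is maximized at k = 178/2 = 89.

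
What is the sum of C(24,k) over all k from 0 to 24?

16777216

The entries of row 24 sum to 2^24 = 16777216.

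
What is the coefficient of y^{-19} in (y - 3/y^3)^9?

General term: C(9,j)·(y)^j·(-3/y^3)^(9-j), with y-exponent 1j − 3(9−j) = 4j − 27.
Set 4j − 27 = -19: j = 2.
C(9,2) = 36; 1^2 = 1; (-3)^7 = -2187.
Coefficient = 36 · 1 · (-2187) = -78732.

-78732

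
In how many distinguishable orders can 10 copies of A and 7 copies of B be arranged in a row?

Choose positions for the A's: C(17,10) = 19448.

19448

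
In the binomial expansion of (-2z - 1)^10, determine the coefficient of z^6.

The general term is C(10,j)·(-2z)^j·(-1)^(10-j); the z^6 term has j = 6.
C(10,6) = 210.
Coefficient = C(10,6) · (-2)^6 = 210 · 64 = 13440.

13440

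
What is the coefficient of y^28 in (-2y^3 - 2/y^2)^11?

General term: C(11,j)·(-2y^3)^j·(-2/y^2)^(11-j), with y-exponent 3j − 2(11−j) = 5j − 22.
Set 5j − 22 = 28: j = 10.
C(11,10) = 11; (-2)^10 = 1024; (-2)^1 = -2.
Coefficient = 11 · 1024 · (-2) = -22528.

-22528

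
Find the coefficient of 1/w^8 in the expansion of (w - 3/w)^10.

-196830

General term: C(10,j)·(w)^j·(-3/w)^(10-j), with w-exponent 1j − 1(10−j) = 2j − 10.
Set 2j − 10 = -8: j = 1.
C(10,1) = 10; 1^1 = 1; (-3)^9 = -19683.
Coefficient = 10 · 1 · (-19683) = -196830.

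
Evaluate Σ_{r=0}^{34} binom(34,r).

Setting x = 1 in (1+x)^34 gives Σ C(34,r) = 2^34 = 17179869184.

17179869184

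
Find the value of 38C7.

12620256

C(38,7) = (38·37·36·35·34·33·32) / 7! = 63606090240 / 5040 = 12620256.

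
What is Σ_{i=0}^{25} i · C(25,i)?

419430400

Since i·C(25,i) = 25·C(24,i−1), the sum is 25·2^24 = 25·16777216 = 419430400.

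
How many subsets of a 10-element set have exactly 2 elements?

Choose the 2 positions: C(10,2) = 45.

45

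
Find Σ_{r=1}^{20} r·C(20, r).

10485760

Since r·C(20,r) = 20·C(19,r−1), the sum is 20·2^19 = 20·524288 = 10485760.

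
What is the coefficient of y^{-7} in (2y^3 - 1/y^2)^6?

-12

General term: C(6,j)·(2y^3)^j·(-1/y^2)^(6-j), with y-exponent 3j − 2(6−j) = 5j − 12.
Set 5j − 12 = -7: j = 1.
C(6,1) = 6; 2^1 = 2; (-1)^5 = -1.
Coefficient = 6 · 2 · (-1) = -12.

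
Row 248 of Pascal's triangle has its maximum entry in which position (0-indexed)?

C(248,r) is maximized at r = 248/2 = 124.

124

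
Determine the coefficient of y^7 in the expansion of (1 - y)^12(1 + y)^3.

Coefficient of y^7 = Σ_{j} C(12,j)·(-1)^j·C(3,7-j)·1^(7-j) for j from 4 to 7.
= 495 + (-2376) + 2772 + (-792) = 99.

99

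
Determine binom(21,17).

5985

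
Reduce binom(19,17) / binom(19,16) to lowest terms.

3/17

C(n,k+1)/C(n,k) = (n−k)/(k+1) = (19−16)/(16+1) = 3/17.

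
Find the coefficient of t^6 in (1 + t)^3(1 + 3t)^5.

2214

Coefficient of t^6 = Σ_{j} C(3,j)·1^j·C(5,6-j)·3^(6-j) for j from 1 to 3.
= 729 + 1215 + 270 = 2214.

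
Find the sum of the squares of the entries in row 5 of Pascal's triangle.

252

By Vandermonde's identity, Σ C(5,j)² = C(10,5) = 252.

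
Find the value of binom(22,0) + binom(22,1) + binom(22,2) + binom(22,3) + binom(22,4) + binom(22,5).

1 + 22 + 231 + 1540 + 7315 + 26334 = 35443.

35443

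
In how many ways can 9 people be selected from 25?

2042975

This is C(25,9) = 2042975.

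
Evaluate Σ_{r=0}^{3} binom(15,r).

576

1 + 15 + 105 + 455 = 576.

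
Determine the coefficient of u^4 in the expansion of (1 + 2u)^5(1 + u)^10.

4090

Coefficient of u^4 = Σ_{j} C(5,j)·2^j·C(10,4-j)·1^(4-j) for j from 0 to 4.
= 210 + 1200 + 1800 + 800 + 80 = 4090.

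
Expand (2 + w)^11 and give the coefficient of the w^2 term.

28160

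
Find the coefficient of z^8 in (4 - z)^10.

720

The general term is C(10,j)·(4)^j·(-z)^(10-j); the z^8 term has j = 2.
C(10,2) = 45.
Coefficient = C(10,2) · 4^2 = 45 · 16 = 720.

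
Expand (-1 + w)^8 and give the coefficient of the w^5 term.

-56

The general term is C(8,j)·(-1)^j·(w)^(8-j); the w^5 term has j = 3.
C(8,3) = 56.
Coefficient = C(8,3) · (-1)^3 = 56 · (-1) = -56.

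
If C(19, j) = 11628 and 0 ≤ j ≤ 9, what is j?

5

C(19,j) increases on 0 ≤ j ≤ 9. C(19,4) = 3876 and C(19,5) = 11628, so j = 5.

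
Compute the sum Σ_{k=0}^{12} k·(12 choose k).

24576

Since k·C(12,k) = 12·C(11,k−1), the sum is 12·2^11 = 12·2048 = 24576.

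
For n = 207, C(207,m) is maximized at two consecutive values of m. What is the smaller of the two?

103

For odd n = 207, C(207,m) peaks at m = (n−1)/2 and (n+1)/2; the smaller is 103.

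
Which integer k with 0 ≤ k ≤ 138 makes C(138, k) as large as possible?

69

C(138,k) is maximized at k = 138/2 = 69.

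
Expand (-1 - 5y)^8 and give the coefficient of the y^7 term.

The general term is C(8,j)·(-1)^j·(-5y)^(8-j); the y^7 term has j = 1.
C(8,1) = 8.
Coefficient = C(8,1) · (-1)^1 · (-5)^7 = 8 · (-1) · (-78125) = 625000.

625000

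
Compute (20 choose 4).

C(20,4) = (20·19·18·17) / 4! = 116280 / 24 = 4845.

4845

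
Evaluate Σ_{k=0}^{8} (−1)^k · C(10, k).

9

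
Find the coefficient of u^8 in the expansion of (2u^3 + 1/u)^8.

General term: C(8,j)·(2u^3)^j·(1/u)^(8-j), with u-exponent 3j − 1(8−j) = 4j − 8.
Set 4j − 8 = 8: j = 4.
C(8,4) = 70; 2^4 = 16; 1^4 = 1.
Coefficient = 70 · 16 · 1 = 1120.

1120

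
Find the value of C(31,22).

20160075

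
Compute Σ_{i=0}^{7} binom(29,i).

1 + 29 + 406 + 3654 + 23751 + 118755 + 475020 + 1560780 = 2182396.

2182396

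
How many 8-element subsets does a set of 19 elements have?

75582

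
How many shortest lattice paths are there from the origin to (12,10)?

Each path is a sequence of 22 steps with 12 rights: C(22,12) = 646646.

646646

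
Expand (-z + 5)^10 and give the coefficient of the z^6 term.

131250

The general term is C(10,j)·(-z)^j·(5)^(10-j); the z^6 term has j = 6.
C(10,6) = 210.
Coefficient = C(10,6) · 5^4 = 210 · 625 = 131250.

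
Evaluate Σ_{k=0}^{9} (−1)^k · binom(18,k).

The partial alternating sum Σ_{k=0}^{9} (−1)^k C(18,k) = (−1)^9 C(17,9) = -24310.

-24310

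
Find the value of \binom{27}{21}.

296010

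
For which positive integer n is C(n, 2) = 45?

10

n(n−1)/2 = 45 ⇒ n(n−1) = 90. Since 10·9 = 90, n = 10.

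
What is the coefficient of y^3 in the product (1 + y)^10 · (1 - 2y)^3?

-38

Coefficient of y^3 = Σ_{j} C(10,j)·1^j·C(3,3-j)·(-2)^(3-j) for j from 0 to 3.
= (-8) + 120 + (-270) + 120 = -38.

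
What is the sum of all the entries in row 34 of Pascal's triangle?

17179869184

Setting x = 1 in (1+x)^34 gives Σ C(34,k) = 2^34 = 17179869184.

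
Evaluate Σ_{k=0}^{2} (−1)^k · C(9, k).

28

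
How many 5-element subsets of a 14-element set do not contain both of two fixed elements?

1782

All 5-subsets: C(14,5) = 2002. Those containing both fixed elements: C(12,3) = 220.
2002 − 220 = 1782.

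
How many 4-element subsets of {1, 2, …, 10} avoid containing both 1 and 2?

All 4-subsets: C(10,4) = 210. Those containing both fixed elements: C(8,2) = 28.
210 − 28 = 182.

182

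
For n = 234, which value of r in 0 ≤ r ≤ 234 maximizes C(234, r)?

C(234,r) is maximized at r = 234/2 = 117.

117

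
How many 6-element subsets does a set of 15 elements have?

5005

C(15,6) = (15·14·13·12·11·10) / 6! = 3603600 / 720 = 5005.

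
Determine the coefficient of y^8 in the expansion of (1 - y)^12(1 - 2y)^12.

16399647

Coefficient of y^8 = Σ_{j} C(12,j)·(-1)^j·C(12,8-j)·(-2)^(8-j) for j from 0 to 8.
= 126720 + 1216512 + 3902976 + 5575680 + 3920400 + 1393920 + 243936 + 19008 + 495 = 16399647.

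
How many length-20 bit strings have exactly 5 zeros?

Choose the 5 positions: C(20,5) = 15504.

15504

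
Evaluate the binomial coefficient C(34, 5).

278256

C(34,5) = (34·33·32·31·30) / 5! = 33390720 / 120 = 278256.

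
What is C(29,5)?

118755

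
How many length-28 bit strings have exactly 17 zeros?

Choose the 17 positions: C(28,17) = 21474180.

21474180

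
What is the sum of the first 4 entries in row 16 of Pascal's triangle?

1 + 16 + 120 + 560 = 697.

697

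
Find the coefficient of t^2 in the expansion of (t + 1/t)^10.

General term: C(10,j)·(t)^j·(1/t)^(10-j), with t-exponent 1j − 1(10−j) = 2j − 10.
Set 2j − 10 = 2: j = 6.
C(10,6) = 210; 1^6 = 1; 1^4 = 1.
Coefficient = 210 · 1 · 1 = 210.

210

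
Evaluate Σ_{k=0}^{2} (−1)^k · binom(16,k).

105

The partial alternating sum Σ_{k=0}^{2} (−1)^k C(16,k) = (−1)^2 C(15,2) = 105.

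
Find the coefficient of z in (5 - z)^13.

-3173828125

The general term is C(13,j)·(5)^j·(-z)^(13-j); the z^1 term has j = 12.
C(13,12) = 13.
Coefficient = C(13,12) · 5^12 · (-1)^1 = 13 · 244140625 · (-1) = -3173828125.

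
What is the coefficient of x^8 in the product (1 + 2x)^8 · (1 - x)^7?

-1440

Coefficient of x^8 = Σ_{j} C(8,j)·2^j·C(7,8-j)·(-1)^(8-j) for j from 1 to 8.
= (-16) + 784 + (-9408) + 39200 + (-62720) + 37632 + (-7168) + 256 = -1440.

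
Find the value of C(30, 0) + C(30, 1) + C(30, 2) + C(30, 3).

4526

1 + 30 + 435 + 4060 = 4526.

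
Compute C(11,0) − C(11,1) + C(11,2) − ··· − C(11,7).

-120

The partial alternating sum Σ_{k=0}^{7} (−1)^k C(11,k) = (−1)^7 C(10,7) = -120.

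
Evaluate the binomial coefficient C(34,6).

1344904

C(34,6) = (34·33·32·31·30·29) / 6! = 968330880 / 720 = 1344904.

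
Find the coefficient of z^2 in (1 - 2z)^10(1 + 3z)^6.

-45

Coefficient of z^2 = Σ_{j} C(10,j)·(-2)^j·C(6,2-j)·3^(2-j) for j from 0 to 2.
= 135 + (-360) + 180 = -45.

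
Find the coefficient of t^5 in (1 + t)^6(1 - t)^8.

-30

Coefficient of t^5 = Σ_{j} C(6,j)·1^j·C(8,5-j)·(-1)^(5-j) for j from 0 to 5.
= (-56) + 420 + (-840) + 560 + (-120) + 6 = -30.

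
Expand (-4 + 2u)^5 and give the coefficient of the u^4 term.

-320

The general term is C(5,j)·(-4)^j·(2u)^(5-j); the u^4 term has j = 1.
C(5,1) = 5.
Coefficient = C(5,1) · (-4)^1 · 2^4 = 5 · (-4) · 16 = -320.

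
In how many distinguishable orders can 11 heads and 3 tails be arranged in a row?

364

Choose positions for the heads: C(14,11) = 364.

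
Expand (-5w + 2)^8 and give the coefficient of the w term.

-5120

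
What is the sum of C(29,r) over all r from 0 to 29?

Setting x = 1 in (1+x)^29 gives Σ C(29,r) = 2^29 = 536870912.

536870912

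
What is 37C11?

854992152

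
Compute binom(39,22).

51021117810

C(39,22) = C(39,17) by symmetry.
C(39,17) = (39·38·37·36·35·34·33·32·31·30·29·28·27·26·25·24·23) / 17! = 18147570172421919989760000 / 355687428096000 = 51021117810.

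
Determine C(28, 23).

C(28,23) = C(28,5) by symmetry.
C(28,5) = (28·27·26·25·24) / 5! = 11793600 / 120 = 98280.

98280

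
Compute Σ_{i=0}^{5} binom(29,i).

146596

1 + 29 + 406 + 3654 + 23751 + 118755 = 146596.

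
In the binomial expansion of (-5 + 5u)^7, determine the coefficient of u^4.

The general term is C(7,j)·(-5)^j·(5u)^(7-j); the u^4 term has j = 3.
C(7,3) = 35.
Coefficient = C(7,3) · (-5)^3 · 5^4 = 35 · (-125) · 625 = -2734375.

-2734375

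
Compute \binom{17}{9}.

C(17,9) = C(17,8) by symmetry.
C(17,8) = (17·16·15·14·13·12·11·10) / 8! = 980179200 / 40320 = 24310.

24310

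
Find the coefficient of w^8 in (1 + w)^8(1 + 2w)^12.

Coefficient of w^8 = Σ_{j} C(8,j)·1^j·C(12,8-j)·2^(8-j) for j from 0 to 8.
= 126720 + 811008 + 1655808 + 1419264 + 554400 + 98560 + 7392 + 192 + 1 = 4673345.

4673345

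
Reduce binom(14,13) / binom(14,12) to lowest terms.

2/13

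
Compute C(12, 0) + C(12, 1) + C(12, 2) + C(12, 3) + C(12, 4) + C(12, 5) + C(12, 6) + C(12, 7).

3302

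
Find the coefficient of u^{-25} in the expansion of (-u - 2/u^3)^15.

-3075072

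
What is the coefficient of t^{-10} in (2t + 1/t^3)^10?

8064

General term: C(10,j)·(2t)^j·(1/t^3)^(10-j), with t-exponent 1j − 3(10−j) = 4j − 30.
Set 4j − 30 = -10: j = 5.
C(10,5) = 252; 2^5 = 32; 1^5 = 1.
Coefficient = 252 · 32 · 1 = 8064.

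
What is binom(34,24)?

131128140

C(34,24) = C(34,10) by symmetry.
C(34,10) = (34·33·32·31·30·29·28·27·26·25) / 10! = 475837794432000 / 3628800 = 131128140.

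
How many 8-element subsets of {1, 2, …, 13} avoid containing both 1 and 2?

All 8-subsets: C(13,8) = 1287. Those containing both fixed elements: C(11,6) = 462.
1287 − 462 = 825.

825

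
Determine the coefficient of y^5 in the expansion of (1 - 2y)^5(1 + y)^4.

Coefficient of y^5 = Σ_{j} C(5,j)·(-2)^j·C(4,5-j)·1^(5-j) for j from 1 to 5.
= (-10) + 160 + (-480) + 320 + (-32) = -42.

-42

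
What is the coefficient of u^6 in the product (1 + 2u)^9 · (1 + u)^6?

Coefficient of u^6 = Σ_{j} C(9,j)·2^j·C(6,6-j)·1^(6-j) for j from 0 to 6.
= 1 + 108 + 2160 + 13440 + 30240 + 24192 + 5376 = 75517.

75517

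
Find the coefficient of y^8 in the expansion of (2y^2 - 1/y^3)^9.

4608

General term: C(9,j)·(2y^2)^j·(-1/y^3)^(9-j), with y-exponent 2j − 3(9−j) = 5j − 27.
Set 5j − 27 = 8: j = 7.
C(9,7) = 36; 2^7 = 128; (-1)^2 = 1.
Coefficient = 36 · 128 · 1 = 4608.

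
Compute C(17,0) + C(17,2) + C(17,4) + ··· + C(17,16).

65536

Half of (1+1)^17 + (1−1)^17 gives the even-index sum: 2^16 = 65536.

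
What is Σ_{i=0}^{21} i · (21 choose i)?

22020096

Differentiating (1+x)^21 and setting x=1: Σ i·C(21,i) = 21·2^20 = 22020096.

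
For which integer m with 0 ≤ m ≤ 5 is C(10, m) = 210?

4

C(10,m) increases on 0 ≤ m ≤ 5. C(10,3) = 120 and C(10,4) = 210, so m = 4.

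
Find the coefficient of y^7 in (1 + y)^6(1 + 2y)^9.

148626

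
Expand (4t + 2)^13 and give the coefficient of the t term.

212992

The general term is C(13,j)·(4t)^j·(2)^(13-j); the t^1 term has j = 1.
C(13,1) = 13.
Coefficient = C(13,1) · 4^1 · 2^12 = 13 · 4 · 4096 = 212992.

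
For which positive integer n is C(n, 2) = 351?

n(n−1)/2 = 351 ⇒ n(n−1) = 702. Since 27·26 = 702, n = 27.

27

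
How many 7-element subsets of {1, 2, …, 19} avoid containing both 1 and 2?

All 7-subsets: C(19,7) = 50388. Those containing both fixed elements: C(17,5) = 6188.
50388 − 6188 = 44200.

44200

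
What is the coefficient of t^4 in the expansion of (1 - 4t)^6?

The general term is C(6,j)·(1)^j·(-4t)^(6-j); the t^4 term has j = 2.
C(6,2) = 15.
Coefficient = C(6,2) · (-4)^4 = 15 · 256 = 3840.

3840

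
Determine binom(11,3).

165

C(11,3) = (11·10·9) / 3! = 990 / 6 = 165.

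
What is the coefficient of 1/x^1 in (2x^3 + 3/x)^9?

General term: C(9,j)·(2x^3)^j·(3/x)^(9-j), with x-exponent 3j − 1(9−j) = 4j − 9.
Set 4j − 9 = -1: j = 2.
C(9,2) = 36; 2^2 = 4; 3^7 = 2187.
Coefficient = 36 · 4 · 2187 = 314928.

314928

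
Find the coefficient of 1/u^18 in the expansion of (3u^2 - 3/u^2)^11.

1948617

General term: C(11,j)·(3u^2)^j·(-3/u^2)^(11-j), with u-exponent 2j − 2(11−j) = 4j − 22.
Set 4j − 22 = -18: j = 1.
C(11,1) = 11; 3^1 = 3; (-3)^10 = 59049.
Coefficient = 11 · 3 · 59049 = 1948617.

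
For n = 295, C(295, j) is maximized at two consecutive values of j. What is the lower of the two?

For odd n = 295, C(295,j) peaks at j = (n−1)/2 and (n+1)/2; the lower is 147.

147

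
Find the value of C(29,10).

20030010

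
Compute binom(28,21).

1184040

C(28,21) = C(28,7) by symmetry.
C(28,7) = (28·27·26·25·24·23·22) / 7! = 5967561600 / 5040 = 1184040.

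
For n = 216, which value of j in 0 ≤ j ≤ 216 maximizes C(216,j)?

C(216,j) is maximized at j = 216/2 = 108.

108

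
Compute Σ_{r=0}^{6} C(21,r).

82160

1 + 21 + 210 + 1330 + 5985 + 20349 + 54264 = 82160.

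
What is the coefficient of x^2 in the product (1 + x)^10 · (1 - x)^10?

-10

Coefficient of x^2 = Σ_{j} C(10,j)·1^j·C(10,2-j)·(-1)^(2-j) for j from 0 to 2.
= 45 + (-100) + 45 = -10.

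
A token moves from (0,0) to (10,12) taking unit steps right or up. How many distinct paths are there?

646646

Each path is a sequence of 22 steps with 10 rights: C(22,10) = 646646.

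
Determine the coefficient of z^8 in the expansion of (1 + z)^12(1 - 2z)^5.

Coefficient of z^8 = Σ_{j} C(12,j)·1^j·C(5,8-j)·(-2)^(8-j) for j from 3 to 8.
= (-7040) + 39600 + (-63360) + 36960 + (-7920) + 495 = -1265.

-1265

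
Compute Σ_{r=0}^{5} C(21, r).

27896

1 + 21 + 210 + 1330 + 5985 + 20349 = 27896.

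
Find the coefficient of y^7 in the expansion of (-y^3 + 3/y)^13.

-8444007

General term: C(13,j)·(-y^3)^j·(3/y)^(13-j), with y-exponent 3j − 1(13−j) = 4j − 13.
Set 4j − 13 = 7: j = 5.
C(13,5) = 1287; (-1)^5 = -1; 3^8 = 6561.
Coefficient = 1287 · (-1) · 6561 = -8444007.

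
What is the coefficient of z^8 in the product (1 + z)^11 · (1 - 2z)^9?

Coefficient of z^8 = Σ_{j} C(11,j)·1^j·C(9,8-j)·(-2)^(8-j) for j from 0 to 8.
= 2304 + (-50688) + 295680 + (-665280) + 665280 + (-310464) + 66528 + (-5940) + 165 = -2415.

-2415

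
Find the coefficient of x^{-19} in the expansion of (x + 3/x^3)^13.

8444007

General term: C(13,j)·(x)^j·(3/x^3)^(13-j), with x-exponent 1j − 3(13−j) = 4j − 39.
Set 4j − 39 = -19: j = 5.
C(13,5) = 1287; 1^5 = 1; 3^8 = 6561.
Coefficient = 1287 · 1 · 6561 = 8444007.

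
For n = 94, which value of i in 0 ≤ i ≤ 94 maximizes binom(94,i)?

47

C(94,i) is maximized at i = 94/2 = 47.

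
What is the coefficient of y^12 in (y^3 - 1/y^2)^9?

-84

General term: C(9,j)·(y^3)^j·(-1/y^2)^(9-j), with y-exponent 3j − 2(9−j) = 5j − 18.
Set 5j − 18 = 12: j = 6.
C(9,6) = 84; 1^6 = 1; (-1)^3 = -1.
Coefficient = 84 · 1 · (-1) = -84.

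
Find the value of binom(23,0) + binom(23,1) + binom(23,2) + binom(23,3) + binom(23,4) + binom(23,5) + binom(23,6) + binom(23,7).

390656

1 + 23 + 253 + 1771 + 8855 + 33649 + 100947 + 245157 = 390656.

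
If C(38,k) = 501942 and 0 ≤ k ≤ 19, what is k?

5

C(38,k) increases on 0 ≤ k ≤ 19. C(38,4) = 73815 and C(38,5) = 501942, so k = 5.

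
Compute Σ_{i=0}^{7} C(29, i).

1 + 29 + 406 + 3654 + 23751 + 118755 + 475020 + 1560780 = 2182396.

2182396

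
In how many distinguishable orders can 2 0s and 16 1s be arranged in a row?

153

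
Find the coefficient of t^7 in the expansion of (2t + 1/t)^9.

General term: C(9,j)·(2t)^j·(1/t)^(9-j), with t-exponent 1j − 1(9−j) = 2j − 9.
Set 2j − 9 = 7: j = 8.
C(9,8) = 9; 2^8 = 256; 1^1 = 1.
Coefficient = 9 · 256 · 1 = 2304.

2304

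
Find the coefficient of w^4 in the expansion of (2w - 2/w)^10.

General term: C(10,j)·(2w)^j·(-2/w)^(10-j), with w-exponent 1j − 1(10−j) = 2j − 10.
Set 2j − 10 = 4: j = 7.
C(10,7) = 120; 2^7 = 128; (-2)^3 = -8.
Coefficient = 120 · 128 · (-8) = -122880.

-122880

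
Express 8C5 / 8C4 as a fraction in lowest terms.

C(n,k+1)/C(n,k) = (n−k)/(k+1) = (8−4)/(4+1) = 4/5.

4/5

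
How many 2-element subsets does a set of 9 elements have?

36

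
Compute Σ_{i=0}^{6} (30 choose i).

768212

1 + 30 + 435 + 4060 + 27405 + 142506 + 593775 = 768212.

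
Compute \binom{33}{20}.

573166440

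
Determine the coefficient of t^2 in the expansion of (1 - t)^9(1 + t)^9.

Coefficient of t^2 = Σ_{j} C(9,j)·(-1)^j·C(9,2-j)·1^(2-j) for j from 0 to 2.
= 36 + (-81) + 36 = -9.

-9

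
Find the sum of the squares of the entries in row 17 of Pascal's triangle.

Σ C(17,k)² is the coefficient of x^17 in (1+x)^17(1+x)^17 = (1+x)^34, i.e. C(34,17) = 2333606220.

2333606220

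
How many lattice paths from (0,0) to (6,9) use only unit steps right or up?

Each path is a sequence of 15 steps with 6 rights: C(15,6) = 5005.

5005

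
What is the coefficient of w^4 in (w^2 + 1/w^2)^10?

General term: C(10,j)·(w^2)^j·(1/w^2)^(10-j), with w-exponent 2j − 2(10−j) = 4j − 20.
Set 4j − 20 = 4: j = 6.
C(10,6) = 210; 1^6 = 1; 1^4 = 1.
Coefficient = 210 · 1 · 1 = 210.

210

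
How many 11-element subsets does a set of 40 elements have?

2311801440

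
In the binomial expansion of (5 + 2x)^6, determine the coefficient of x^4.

The general term is C(6,j)·(5)^j·(2x)^(6-j); the x^4 term has j = 2.
C(6,2) = 15.
Coefficient = C(6,2) · 5^2 · 2^4 = 15 · 25 · 16 = 6000.

6000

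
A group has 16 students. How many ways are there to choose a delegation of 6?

8008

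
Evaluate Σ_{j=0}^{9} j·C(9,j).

Differentiating (1+x)^9 and setting x=1: Σ j·C(9,j) = 9·2^8 = 2304.

2304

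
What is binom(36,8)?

C(36,8) = (36·35·34·33·32·31·30·29) / 8! = 1220096908800 / 40320 = 30260340.

30260340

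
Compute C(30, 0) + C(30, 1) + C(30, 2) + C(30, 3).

1 + 30 + 435 + 4060 = 4526.

4526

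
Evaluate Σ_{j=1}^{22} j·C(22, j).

Since j·C(22,j) = 22·C(21,j−1), the sum is 22·2^21 = 22·2097152 = 46137344.

46137344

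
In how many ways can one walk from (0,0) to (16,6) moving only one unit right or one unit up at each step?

Each path is a sequence of 22 steps with 16 rights: C(22,16) = 74613.

74613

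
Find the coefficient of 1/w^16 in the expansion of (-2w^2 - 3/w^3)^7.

-10206

General term: C(7,j)·(-2w^2)^j·(-3/w^3)^(7-j), with w-exponent 2j − 3(7−j) = 5j − 21.
Set 5j − 21 = -16: j = 1.
C(7,1) = 7; (-2)^1 = -2; (-3)^6 = 729.
Coefficient = 7 · (-2) · 729 = -10206.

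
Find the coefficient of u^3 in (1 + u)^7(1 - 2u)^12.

Coefficient of u^3 = Σ_{j} C(7,j)·1^j·C(12,3-j)·(-2)^(3-j) for j from 0 to 3.
= (-1760) + 1848 + (-504) + 35 = -381.

-381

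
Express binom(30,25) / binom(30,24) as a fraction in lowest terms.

6/25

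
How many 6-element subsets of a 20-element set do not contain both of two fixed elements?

All 6-subsets: C(20,6) = 38760. Those containing both fixed elements: C(18,4) = 3060.
38760 − 3060 = 35700.

35700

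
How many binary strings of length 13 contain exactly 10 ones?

Choose the 10 positions: C(13,10) = 286.

286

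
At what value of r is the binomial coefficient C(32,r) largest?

C(32,r) is maximized at r = 32/2 = 16.

16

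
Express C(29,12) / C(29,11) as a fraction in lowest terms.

3/2

C(n,k+1)/C(n,k) = (n−k)/(k+1) = (29−11)/(11+1) = 18/12 = 3/2.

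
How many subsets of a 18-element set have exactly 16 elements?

153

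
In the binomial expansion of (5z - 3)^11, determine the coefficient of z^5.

The general term is C(11,j)·(5z)^j·(-3)^(11-j); the z^5 term has j = 5.
C(11,5) = 462.
Coefficient = C(11,5) · 5^5 · (-3)^6 = 462 · 3125 · 729 = 1052493750.

1052493750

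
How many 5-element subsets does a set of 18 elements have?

8568

C(18,5) = (18·17·16·15·14) / 5! = 1028160 / 120 = 8568.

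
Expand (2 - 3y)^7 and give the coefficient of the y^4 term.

22680

The general term is C(7,j)·(2)^j·(-3y)^(7-j); the y^4 term has j = 3.
C(7,3) = 35.
Coefficient = C(7,3) · 2^3 · (-3)^4 = 35 · 8 · 81 = 22680.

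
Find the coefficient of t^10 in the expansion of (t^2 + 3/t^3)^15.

110565

General term: C(15,j)·(t^2)^j·(3/t^3)^(15-j), with t-exponent 2j − 3(15−j) = 5j − 45.
Set 5j − 45 = 10: j = 11.
C(15,11) = 1365; 1^11 = 1; 3^4 = 81.
Coefficient = 1365 · 1 · 81 = 110565.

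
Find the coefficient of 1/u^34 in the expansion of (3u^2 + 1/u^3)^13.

39

General term: C(13,j)·(3u^2)^j·(1/u^3)^(13-j), with u-exponent 2j − 3(13−j) = 5j − 39.
Set 5j − 39 = -34: j = 1.
C(13,1) = 13; 3^1 = 3; 1^12 = 1.
Coefficient = 13 · 3 · 1 = 39.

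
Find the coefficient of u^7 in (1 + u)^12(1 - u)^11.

Coefficient of u^7 = Σ_{j} C(12,j)·1^j·C(11,7-j)·(-1)^(7-j) for j from 0 to 7.
= (-330) + 5544 + (-30492) + 72600 + (-81675) + 43560 + (-10164) + 792 = -165.

-165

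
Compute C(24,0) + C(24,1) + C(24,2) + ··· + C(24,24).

16777216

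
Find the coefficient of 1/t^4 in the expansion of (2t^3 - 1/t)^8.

General term: C(8,j)·(2t^3)^j·(-1/t)^(8-j), with t-exponent 3j − 1(8−j) = 4j − 8.
Set 4j − 8 = -4: j = 1.
C(8,1) = 8; 2^1 = 2; (-1)^7 = -1.
Coefficient = 8 · 2 · (-1) = -16.

-16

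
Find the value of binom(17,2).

136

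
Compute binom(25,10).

3268760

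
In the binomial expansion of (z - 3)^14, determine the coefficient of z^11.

-9828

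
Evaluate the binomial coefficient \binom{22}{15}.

170544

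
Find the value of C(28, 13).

37442160

C(28,13) = (28·27·26·25·24·23·22·21·20·19·18·17·16) / 13! = 233153109116928000 / 6227020800 = 37442160.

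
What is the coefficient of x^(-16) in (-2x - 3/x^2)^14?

945728784

General term: C(14,j)·(-2x)^j·(-3/x^2)^(14-j), with x-exponent 1j − 2(14−j) = 3j − 28.
Set 3j − 28 = -16: j = 4.
C(14,4) = 1001; (-2)^4 = 16; (-3)^10 = 59049.
Coefficient = 1001 · 16 · 59049 = 945728784.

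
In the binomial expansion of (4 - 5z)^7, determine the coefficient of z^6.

437500

The general term is C(7,j)·(4)^j·(-5z)^(7-j); the z^6 term has j = 1.
C(7,1) = 7.
Coefficient = C(7,1) · 4^1 · (-5)^6 = 7 · 4 · 15625 = 437500.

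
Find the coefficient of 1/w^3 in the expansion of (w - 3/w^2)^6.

General term: C(6,j)·(w)^j·(-3/w^2)^(6-j), with w-exponent 1j − 2(6−j) = 3j − 12.
Set 3j − 12 = -3: j = 3.
C(6,3) = 20; 1^3 = 1; (-3)^3 = -27.
Coefficient = 20 · 1 · (-27) = -540.

-540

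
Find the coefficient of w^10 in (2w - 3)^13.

The general term is C(13,j)·(2w)^j·(-3)^(13-j); the w^10 term has j = 10.
C(13,10) = 286.
Coefficient = C(13,10) · 2^10 · (-3)^3 = 286 · 1024 · (-27) = -7907328.

-7907328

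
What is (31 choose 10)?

44352165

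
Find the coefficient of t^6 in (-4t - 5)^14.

4804800000000

The general term is C(14,j)·(-4t)^j·(-5)^(14-j); the t^6 term has j = 6.
C(14,6) = 3003.
Coefficient = C(14,6) · (-4)^6 · (-5)^8 = 3003 · 4096 · 390625 = 4804800000000.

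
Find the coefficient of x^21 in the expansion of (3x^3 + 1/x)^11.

1082565

General term: C(11,j)·(3x^3)^j·(1/x)^(11-j), with x-exponent 3j − 1(11−j) = 4j − 11.
Set 4j − 11 = 21: j = 8.
C(11,8) = 165; 3^8 = 6561; 1^3 = 1.
Coefficient = 165 · 6561 · 1 = 1082565.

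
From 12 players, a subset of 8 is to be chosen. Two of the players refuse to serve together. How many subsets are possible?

All 8-subsets: C(12,8) = 495. Those containing both fixed elements: C(10,6) = 210.
495 − 210 = 285.

285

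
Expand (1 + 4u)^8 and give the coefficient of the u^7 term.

131072

The general term is C(8,j)·(1)^j·(4u)^(8-j); the u^7 term has j = 1.
C(8,1) = 8.
Coefficient = C(8,1) · 4^7 = 8 · 16384 = 131072.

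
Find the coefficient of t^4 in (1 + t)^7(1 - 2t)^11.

Coefficient of t^4 = Σ_{j} C(7,j)·1^j·C(11,4-j)·(-2)^(4-j) for j from 0 to 4.
= 5280 + (-9240) + 4620 + (-770) + 35 = -75.

-75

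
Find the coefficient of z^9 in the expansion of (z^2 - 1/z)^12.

-792

General term: C(12,j)·(z^2)^j·(-1/z)^(12-j), with z-exponent 2j − 1(12−j) = 3j − 12.
Set 3j − 12 = 9: j = 7.
C(12,7) = 792; 1^7 = 1; (-1)^5 = -1.
Coefficient = 792 · 1 · (-1) = -792.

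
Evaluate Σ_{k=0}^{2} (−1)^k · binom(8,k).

21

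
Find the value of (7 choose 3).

C(7,3) = (7·6·5) / 3! = 210 / 6 = 35.

35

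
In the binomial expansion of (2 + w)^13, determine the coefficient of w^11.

312

The general term is C(13,j)·(2)^j·(w)^(13-j); the w^11 term has j = 2.
C(13,2) = 78.
Coefficient = C(13,2) · 2^2 = 78 · 4 = 312.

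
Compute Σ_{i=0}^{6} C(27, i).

1 + 27 + 351 + 2925 + 17550 + 80730 + 296010 = 397594.

397594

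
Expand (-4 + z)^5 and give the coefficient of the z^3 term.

The general term is C(5,j)·(-4)^j·(z)^(5-j); the z^3 term has j = 2.
C(5,2) = 10.
Coefficient = C(5,2) · (-4)^2 = 10 · 16 = 160.

160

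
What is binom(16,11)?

4368

C(16,11) = C(16,5) by symmetry.
C(16,5) = (16·15·14·13·12) / 5! = 524160 / 120 = 4368.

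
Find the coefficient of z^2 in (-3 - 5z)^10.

7381125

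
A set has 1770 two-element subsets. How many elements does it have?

60

n(n−1)/2 = 1770 ⇒ n(n−1) = 3540. Since 60·59 = 3540, n = 60.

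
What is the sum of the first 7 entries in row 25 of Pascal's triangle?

1 + 25 + 300 + 2300 + 12650 + 53130 + 177100 = 245506.

245506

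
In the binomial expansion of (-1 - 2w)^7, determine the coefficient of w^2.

The general term is C(7,j)·(-1)^j·(-2w)^(7-j); the w^2 term has j = 5.
C(7,5) = 21.
Coefficient = C(7,5) · (-1)^5 · (-2)^2 = 21 · (-1) · 4 = -84.

-84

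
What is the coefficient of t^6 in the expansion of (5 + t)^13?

The general term is C(13,j)·(5)^j·(t)^(13-j); the t^6 term has j = 7.
C(13,7) = 1716.
Coefficient = C(13,7) · 5^7 = 1716 · 78125 = 134062500.

134062500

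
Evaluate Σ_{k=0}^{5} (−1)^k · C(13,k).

-792

The partial alternating sum Σ_{k=0}^{5} (−1)^k C(13,k) = (−1)^5 C(12,5) = -792.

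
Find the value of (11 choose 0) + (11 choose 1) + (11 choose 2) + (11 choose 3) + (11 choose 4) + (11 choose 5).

1024

1 + 11 + 55 + 165 + 330 + 462 = 1024.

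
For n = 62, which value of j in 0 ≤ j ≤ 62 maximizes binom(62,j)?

31

C(62,j) is maximized at j = 62/2 = 31.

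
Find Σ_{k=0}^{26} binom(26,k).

Setting x = 1 in (1+x)^26 gives Σ C(26,k) = 2^26 = 67108864.

67108864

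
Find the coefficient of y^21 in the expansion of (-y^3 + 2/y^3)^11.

-220

General term: C(11,j)·(-y^3)^j·(2/y^3)^(11-j), with y-exponent 3j − 3(11−j) = 6j − 33.
Set 6j − 33 = 21: j = 9.
C(11,9) = 55; (-1)^9 = -1; 2^2 = 4.
Coefficient = 55 · (-1) · 4 = -220.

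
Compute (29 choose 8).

4292145

C(29,8) = (29·28·27·26·25·24·23·22) / 8! = 173059286400 / 40320 = 4292145.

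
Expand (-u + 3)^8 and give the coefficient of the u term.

The general term is C(8,j)·(-u)^j·(3)^(8-j); the u^1 term has j = 1.
C(8,1) = 8.
Coefficient = C(8,1) · (-1)^1 · 3^7 = 8 · (-1) · 2187 = -17496.

-17496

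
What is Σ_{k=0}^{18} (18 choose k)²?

9075135300

By Vandermonde's identity, Σ C(18,k)² = C(36,18) = 9075135300.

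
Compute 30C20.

C(30,20) = C(30,10) by symmetry.
C(30,10) = (30·29·28·27·26·25·24·23·22·21) / 10! = 109027350432000 / 3628800 = 30045015.

30045015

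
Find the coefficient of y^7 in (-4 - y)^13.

The general term is C(13,j)·(-4)^j·(-y)^(13-j); the y^7 term has j = 6.
C(13,6) = 1716.
Coefficient = C(13,6) · (-4)^6 · (-1)^7 = 1716 · 4096 · (-1) = -7028736.

-7028736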